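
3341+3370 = 6711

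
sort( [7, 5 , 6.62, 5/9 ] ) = [5/9,5, 6.62, 7] 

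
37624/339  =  37624/339=110.99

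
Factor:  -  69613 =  -67^1*1039^1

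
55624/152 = 6953/19=365.95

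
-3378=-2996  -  382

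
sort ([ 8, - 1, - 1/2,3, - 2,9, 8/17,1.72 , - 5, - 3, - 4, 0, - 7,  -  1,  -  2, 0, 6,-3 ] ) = [ - 7,-5, - 4, - 3 , - 3, - 2, - 2, - 1,-1, - 1/2, 0, 0,8/17,1.72, 3, 6, 8, 9] 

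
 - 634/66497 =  - 634/66497 = - 0.01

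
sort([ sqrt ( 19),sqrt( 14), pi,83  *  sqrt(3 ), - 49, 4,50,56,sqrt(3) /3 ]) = [- 49, sqrt( 3) /3,pi,sqrt( 14), 4,sqrt( 19 ),  50 , 56,  83 *sqrt(3) ]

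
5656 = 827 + 4829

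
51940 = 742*70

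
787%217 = 136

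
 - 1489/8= - 1489/8 = - 186.12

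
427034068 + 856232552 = 1283266620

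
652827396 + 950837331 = 1603664727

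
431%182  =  67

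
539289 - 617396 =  - 78107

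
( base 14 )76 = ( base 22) 4G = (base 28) 3k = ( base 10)104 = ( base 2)1101000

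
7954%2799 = 2356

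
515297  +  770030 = 1285327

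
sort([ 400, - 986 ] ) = [  -  986,400 ] 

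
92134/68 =1354 + 31/34 = 1354.91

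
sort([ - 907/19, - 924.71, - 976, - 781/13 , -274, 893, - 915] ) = [ - 976, - 924.71, - 915 , - 274, - 781/13,-907/19, 893]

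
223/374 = 223/374 = 0.60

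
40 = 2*20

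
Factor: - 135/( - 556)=2^ (-2) * 3^3*5^1*139^( - 1)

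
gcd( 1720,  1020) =20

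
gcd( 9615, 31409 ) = 641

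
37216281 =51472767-14256486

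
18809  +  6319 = 25128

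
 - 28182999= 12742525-40925524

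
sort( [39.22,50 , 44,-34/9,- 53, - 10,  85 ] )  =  [ - 53, - 10, - 34/9, 39.22, 44, 50, 85]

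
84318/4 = 21079 + 1/2= 21079.50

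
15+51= 66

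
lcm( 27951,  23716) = 782628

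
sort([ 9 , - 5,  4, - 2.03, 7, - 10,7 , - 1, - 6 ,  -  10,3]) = [-10,-10 ,  -  6, - 5, - 2.03, - 1,3, 4,7, 7, 9] 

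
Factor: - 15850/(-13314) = 3^( - 1 )*5^2*7^ (- 1 ) =25/21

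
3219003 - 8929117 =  - 5710114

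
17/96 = 17/96 = 0.18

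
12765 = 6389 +6376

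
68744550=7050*9751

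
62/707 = 62/707 = 0.09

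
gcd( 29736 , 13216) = 3304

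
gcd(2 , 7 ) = 1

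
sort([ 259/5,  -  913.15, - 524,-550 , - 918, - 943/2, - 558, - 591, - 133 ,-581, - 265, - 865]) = [ -918,  -  913.15, - 865, - 591,-581 , - 558, - 550,  -  524,- 943/2, - 265, - 133,259/5 ] 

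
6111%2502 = 1107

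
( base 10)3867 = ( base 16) F1B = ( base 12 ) 22A3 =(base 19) ada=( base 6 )25523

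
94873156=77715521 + 17157635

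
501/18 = 167/6= 27.83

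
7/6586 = 7/6586 = 0.00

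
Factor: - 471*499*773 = -3^1*157^1 *499^1*773^1 = - 181677417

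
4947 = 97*51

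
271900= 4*67975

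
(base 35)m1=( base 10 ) 771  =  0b1100000011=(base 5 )11041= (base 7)2151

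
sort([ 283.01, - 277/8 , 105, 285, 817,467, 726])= [ - 277/8, 105 , 283.01 , 285,467,726, 817 ] 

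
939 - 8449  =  -7510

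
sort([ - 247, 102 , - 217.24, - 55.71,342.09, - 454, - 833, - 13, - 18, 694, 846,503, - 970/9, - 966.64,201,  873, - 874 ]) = [ - 966.64, - 874, - 833, - 454, - 247, - 217.24,- 970/9 , - 55.71,  -  18 , - 13, 102, 201,342.09 , 503,  694 , 846,873 ] 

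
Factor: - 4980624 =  - 2^4 * 3^1*11^1*9433^1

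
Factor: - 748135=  - 5^1 *149627^1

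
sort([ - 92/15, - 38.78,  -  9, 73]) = [  -  38.78, - 9, - 92/15,  73 ]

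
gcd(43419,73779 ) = 3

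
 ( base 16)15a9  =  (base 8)12651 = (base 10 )5545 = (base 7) 22111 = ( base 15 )199a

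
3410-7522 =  - 4112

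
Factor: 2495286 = 2^1*3^4  *  73^1  *  211^1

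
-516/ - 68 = 7  +  10/17=7.59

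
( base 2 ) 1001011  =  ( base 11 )69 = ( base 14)55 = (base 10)75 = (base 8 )113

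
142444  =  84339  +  58105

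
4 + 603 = 607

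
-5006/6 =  - 835 + 2/3= - 834.33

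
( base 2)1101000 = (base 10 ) 104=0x68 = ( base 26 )40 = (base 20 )54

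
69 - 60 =9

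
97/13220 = 97/13220= 0.01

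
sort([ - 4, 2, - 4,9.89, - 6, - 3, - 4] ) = [-6,-4, - 4 , - 4, - 3,2,9.89]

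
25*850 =21250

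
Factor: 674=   2^1 * 337^1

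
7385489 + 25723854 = 33109343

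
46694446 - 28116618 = 18577828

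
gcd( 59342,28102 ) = 2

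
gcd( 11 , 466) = 1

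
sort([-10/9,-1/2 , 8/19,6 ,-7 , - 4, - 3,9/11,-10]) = [ - 10 ,-7 ,-4 ,- 3, - 10/9,-1/2, 8/19, 9/11,6 ] 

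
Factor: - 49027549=-49027549^1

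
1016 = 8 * 127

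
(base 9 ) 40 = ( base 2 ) 100100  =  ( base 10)36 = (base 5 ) 121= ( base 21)1f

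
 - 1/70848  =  -1+70847/70848 = - 0.00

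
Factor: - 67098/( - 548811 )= 2^1*3^(  -  1 ) * 17^( - 2)*53^1 = 106/867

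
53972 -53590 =382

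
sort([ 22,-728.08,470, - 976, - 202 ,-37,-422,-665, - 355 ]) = [-976,-728.08, - 665, - 422, - 355,-202, -37 , 22,  470 ] 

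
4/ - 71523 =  -1 + 71519/71523 = -  0.00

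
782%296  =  190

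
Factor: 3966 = 2^1 * 3^1 *661^1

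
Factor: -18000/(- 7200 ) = 2^ ( - 1)*5^1 = 5/2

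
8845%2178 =133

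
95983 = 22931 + 73052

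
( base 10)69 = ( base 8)105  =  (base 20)39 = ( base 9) 76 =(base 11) 63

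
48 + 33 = 81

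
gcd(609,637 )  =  7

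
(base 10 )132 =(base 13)A2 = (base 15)8c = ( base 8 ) 204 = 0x84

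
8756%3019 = 2718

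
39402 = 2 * 19701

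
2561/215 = 2561/215  =  11.91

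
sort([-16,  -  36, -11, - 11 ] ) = [ - 36, - 16 ,-11, - 11 ]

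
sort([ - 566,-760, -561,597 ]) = [ -760, - 566,  -  561,597 ]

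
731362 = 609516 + 121846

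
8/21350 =4/10675 =0.00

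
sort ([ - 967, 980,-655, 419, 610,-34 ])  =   [ - 967, - 655, - 34,  419,610, 980]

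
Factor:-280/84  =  -2^1  *  3^(-1)*5^1 = -10/3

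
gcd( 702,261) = 9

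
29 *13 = 377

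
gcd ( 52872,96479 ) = 1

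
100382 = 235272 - 134890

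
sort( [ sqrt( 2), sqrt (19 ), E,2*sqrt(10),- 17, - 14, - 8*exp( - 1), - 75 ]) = [-75,-17, - 14, - 8 *exp( - 1), sqrt( 2 ),E,sqrt( 19),2 *sqrt(10 ) ]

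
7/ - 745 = - 1 +738/745 = - 0.01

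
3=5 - 2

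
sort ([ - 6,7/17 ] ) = [ - 6,7/17]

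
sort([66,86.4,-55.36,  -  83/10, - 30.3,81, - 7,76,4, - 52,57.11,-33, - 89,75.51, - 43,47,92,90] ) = [ - 89, - 55.36, - 52, -43, - 33, - 30.3, - 83/10,  -  7 , 4,47,57.11,66, 75.51,  76,81, 86.4,90,92 ] 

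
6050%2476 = 1098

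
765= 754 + 11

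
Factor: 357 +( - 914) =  - 557^1 = -557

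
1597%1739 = 1597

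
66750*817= 54534750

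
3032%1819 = 1213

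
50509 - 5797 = 44712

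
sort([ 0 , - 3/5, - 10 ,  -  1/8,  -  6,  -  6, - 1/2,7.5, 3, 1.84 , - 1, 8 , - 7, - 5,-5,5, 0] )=[ - 10, - 7,-6,  -  6, - 5, - 5,  -  1,  -  3/5, -1/2,-1/8, 0, 0, 1.84,3, 5, 7.5, 8]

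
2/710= 1/355=0.00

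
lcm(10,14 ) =70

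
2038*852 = 1736376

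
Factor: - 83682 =- 2^1 * 3^2*4649^1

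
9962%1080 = 242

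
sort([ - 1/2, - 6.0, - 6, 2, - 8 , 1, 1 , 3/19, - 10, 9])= [-10, -8, - 6.0, - 6, - 1/2,3/19,  1 , 1 , 2,9 ]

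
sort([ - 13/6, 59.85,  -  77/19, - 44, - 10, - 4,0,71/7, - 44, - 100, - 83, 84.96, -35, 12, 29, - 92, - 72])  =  [ - 100, - 92, - 83, - 72, - 44, - 44, - 35, -10,  -  77/19, - 4,-13/6,  0,71/7,12,29,59.85,84.96]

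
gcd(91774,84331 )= 1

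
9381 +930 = 10311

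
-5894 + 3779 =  - 2115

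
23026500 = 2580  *8925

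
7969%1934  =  233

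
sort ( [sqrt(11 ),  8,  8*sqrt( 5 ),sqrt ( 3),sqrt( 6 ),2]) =[ sqrt( 3 ), 2,  sqrt(6 ),sqrt( 11 ),8,8*sqrt( 5 )]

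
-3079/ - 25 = 3079/25 = 123.16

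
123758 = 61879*2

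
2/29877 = 2/29877 = 0.00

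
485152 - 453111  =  32041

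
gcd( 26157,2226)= 3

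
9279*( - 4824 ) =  - 44761896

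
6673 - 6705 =-32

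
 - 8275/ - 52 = 159 + 7/52  =  159.13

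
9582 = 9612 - 30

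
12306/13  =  946 + 8/13 = 946.62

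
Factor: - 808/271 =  - 2^3 * 101^1 * 271^(-1)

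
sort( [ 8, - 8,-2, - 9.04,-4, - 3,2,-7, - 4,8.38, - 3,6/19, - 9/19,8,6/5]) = [ - 9.04,-8,-7, - 4, - 4, - 3, - 3, - 2, - 9/19,6/19,6/5, 2,8,8, 8.38]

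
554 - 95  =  459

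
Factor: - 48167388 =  - 2^2*3^2*1337983^1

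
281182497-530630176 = -249447679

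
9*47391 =426519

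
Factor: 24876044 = 2^2*61^1*269^1*379^1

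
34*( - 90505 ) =  -  3077170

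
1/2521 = 1/2521 = 0.00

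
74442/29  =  2566 + 28/29 = 2566.97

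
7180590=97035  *74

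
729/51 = 243/17 = 14.29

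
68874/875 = 78  +  624/875  =  78.71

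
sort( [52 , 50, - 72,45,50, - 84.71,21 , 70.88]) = [ - 84.71, - 72,21,45, 50,50 , 52, 70.88]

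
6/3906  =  1/651 = 0.00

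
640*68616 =43914240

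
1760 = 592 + 1168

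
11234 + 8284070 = 8295304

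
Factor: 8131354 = 2^1*7^2*11^1  *  19^1*397^1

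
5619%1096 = 139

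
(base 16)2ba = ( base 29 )o2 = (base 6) 3122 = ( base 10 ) 698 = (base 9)855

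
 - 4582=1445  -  6027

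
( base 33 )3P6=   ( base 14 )16ca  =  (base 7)14643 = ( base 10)4098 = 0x1002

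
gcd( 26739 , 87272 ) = 1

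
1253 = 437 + 816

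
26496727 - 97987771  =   - 71491044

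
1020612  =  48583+972029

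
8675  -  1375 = 7300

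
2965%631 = 441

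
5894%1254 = 878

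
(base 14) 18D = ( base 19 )GH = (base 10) 321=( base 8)501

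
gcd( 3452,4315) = 863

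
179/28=179/28 = 6.39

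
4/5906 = 2/2953= 0.00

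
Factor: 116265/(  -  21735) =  - 337/63 = - 3^( - 2) * 7^ ( - 1)*337^1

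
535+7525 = 8060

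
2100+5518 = 7618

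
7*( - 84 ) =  - 588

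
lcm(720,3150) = 25200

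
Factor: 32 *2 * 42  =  2688  =  2^7 * 3^1 * 7^1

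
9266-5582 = 3684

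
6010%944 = 346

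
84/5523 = 4/263 = 0.02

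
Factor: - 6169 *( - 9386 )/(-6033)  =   - 57902234/6033 = - 2^1*3^( - 1)*13^1*19^2 * 31^1 * 199^1*2011^( - 1 )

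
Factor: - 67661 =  - 11^1*6151^1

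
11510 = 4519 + 6991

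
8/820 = 2/205 = 0.01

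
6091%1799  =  694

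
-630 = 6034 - 6664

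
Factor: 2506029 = 3^1 * 293^1*2851^1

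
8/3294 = 4/1647 =0.00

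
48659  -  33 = 48626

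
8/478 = 4/239 = 0.02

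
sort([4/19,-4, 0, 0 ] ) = [-4, 0, 0,4/19 ]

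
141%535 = 141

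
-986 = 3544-4530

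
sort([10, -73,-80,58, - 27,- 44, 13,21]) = [ - 80, - 73, - 44, - 27,10 , 13 , 21, 58 ]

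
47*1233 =57951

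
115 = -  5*(-23) 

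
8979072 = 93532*96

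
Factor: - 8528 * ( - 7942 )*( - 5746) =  - 389172994496  =  - 2^6*11^1*13^3 * 17^1*19^2*41^1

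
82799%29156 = 24487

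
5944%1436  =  200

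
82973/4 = 20743+1/4 = 20743.25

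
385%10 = 5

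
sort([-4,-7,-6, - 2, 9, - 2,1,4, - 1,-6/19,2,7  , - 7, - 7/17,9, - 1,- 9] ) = [-9, - 7, -7, - 6, - 4 , - 2, - 2,  -  1, - 1,-7/17, - 6/19, 1,2, 4,7, 9, 9] 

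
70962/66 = 11827/11 = 1075.18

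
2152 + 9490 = 11642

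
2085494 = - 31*(-67274 )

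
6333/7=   904 + 5/7=904.71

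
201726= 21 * 9606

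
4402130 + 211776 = 4613906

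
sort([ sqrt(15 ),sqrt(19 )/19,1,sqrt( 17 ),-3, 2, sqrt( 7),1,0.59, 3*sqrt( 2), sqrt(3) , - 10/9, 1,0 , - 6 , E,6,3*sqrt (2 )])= [ - 6, - 3,  -  10/9,0  ,  sqrt( 19 ) /19,0.59, 1,  1,  1, sqrt(3), 2, sqrt(7 ), E,sqrt(15), sqrt(17 ),  3*sqrt( 2 ), 3*sqrt(2), 6]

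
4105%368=57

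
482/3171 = 482/3171= 0.15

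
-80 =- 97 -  - 17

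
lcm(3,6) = 6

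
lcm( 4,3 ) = 12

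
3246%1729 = 1517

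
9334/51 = 9334/51 = 183.02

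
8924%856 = 364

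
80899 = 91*889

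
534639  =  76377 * 7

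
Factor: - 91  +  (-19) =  - 110 = - 2^1 * 5^1*11^1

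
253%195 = 58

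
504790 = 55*9178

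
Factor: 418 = 2^1*11^1* 19^1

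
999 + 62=1061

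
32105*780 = 25041900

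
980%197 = 192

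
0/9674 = 0  =  0.00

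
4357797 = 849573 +3508224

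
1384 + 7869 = 9253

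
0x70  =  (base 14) 80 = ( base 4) 1300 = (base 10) 112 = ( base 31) 3J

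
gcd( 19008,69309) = 27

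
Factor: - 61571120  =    -  2^4*5^1*13^1*73^1*811^1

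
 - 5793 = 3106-8899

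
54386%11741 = 7422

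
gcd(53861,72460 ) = 1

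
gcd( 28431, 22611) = 3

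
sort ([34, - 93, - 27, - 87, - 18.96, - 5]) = [ - 93, - 87, - 27, - 18.96, - 5, 34]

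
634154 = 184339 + 449815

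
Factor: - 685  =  -5^1*137^1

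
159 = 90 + 69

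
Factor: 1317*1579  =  2079543 = 3^1 * 439^1*1579^1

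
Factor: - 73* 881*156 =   -  10032828 = -  2^2*3^1*13^1*73^1 * 881^1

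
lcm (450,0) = 0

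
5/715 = 1/143= 0.01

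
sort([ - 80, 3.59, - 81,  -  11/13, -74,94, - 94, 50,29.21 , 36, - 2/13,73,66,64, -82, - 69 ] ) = [-94,- 82,-81, - 80, - 74,- 69,  -  11/13, - 2/13, 3.59,29.21,36,  50,64,66 , 73,94]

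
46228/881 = 46228/881 = 52.47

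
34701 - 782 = 33919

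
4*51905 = 207620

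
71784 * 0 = 0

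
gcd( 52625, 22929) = 1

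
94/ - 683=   -  94/683 = - 0.14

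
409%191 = 27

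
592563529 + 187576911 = 780140440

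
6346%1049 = 52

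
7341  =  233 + 7108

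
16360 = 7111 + 9249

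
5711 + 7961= 13672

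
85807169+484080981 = 569888150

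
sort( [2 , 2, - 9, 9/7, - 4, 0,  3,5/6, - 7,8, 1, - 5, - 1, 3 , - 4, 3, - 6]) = [ - 9, - 7, - 6, - 5, - 4,- 4,  -  1,0, 5/6, 1,9/7,2, 2,3,3, 3, 8]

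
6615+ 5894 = 12509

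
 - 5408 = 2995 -8403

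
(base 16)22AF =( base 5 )241004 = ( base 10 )8879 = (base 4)2022233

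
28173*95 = 2676435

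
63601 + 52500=116101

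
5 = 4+1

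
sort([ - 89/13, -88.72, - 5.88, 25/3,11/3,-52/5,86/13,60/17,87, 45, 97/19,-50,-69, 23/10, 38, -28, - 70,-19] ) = [ - 88.72  , - 70, - 69,-50, - 28, - 19,-52/5, - 89/13  , - 5.88,  23/10, 60/17,11/3, 97/19, 86/13, 25/3, 38, 45, 87] 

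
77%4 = 1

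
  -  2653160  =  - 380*6982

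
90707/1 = 90707  =  90707.00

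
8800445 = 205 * 42929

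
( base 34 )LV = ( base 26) 12H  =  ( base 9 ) 1017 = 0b1011101001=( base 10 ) 745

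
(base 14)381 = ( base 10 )701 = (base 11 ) 588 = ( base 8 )1275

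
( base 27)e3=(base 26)eh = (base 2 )101111101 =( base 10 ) 381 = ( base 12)279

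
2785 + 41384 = 44169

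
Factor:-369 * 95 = -35055 =- 3^2*5^1*19^1*41^1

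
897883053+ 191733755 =1089616808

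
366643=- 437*( - 839 )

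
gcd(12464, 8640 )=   16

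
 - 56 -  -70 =14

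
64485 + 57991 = 122476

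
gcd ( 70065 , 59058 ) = 9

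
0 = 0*6701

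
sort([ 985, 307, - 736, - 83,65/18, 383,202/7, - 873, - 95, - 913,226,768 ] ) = [  -  913,  -  873, - 736, - 95  ,-83, 65/18,202/7,  226, 307,383,  768,985] 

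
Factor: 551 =19^1*29^1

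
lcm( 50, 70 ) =350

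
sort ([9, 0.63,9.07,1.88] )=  [0.63,1.88,9,9.07]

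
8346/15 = 2782/5 = 556.40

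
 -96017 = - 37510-58507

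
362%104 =50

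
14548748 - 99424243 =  - 84875495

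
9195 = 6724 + 2471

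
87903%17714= 17047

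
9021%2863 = 432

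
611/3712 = 611/3712 = 0.16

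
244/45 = 5 + 19/45=5.42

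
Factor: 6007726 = 2^1*3003863^1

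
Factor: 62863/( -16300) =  -2^(-2)*5^( - 2)*37^1 * 163^( - 1)*1699^1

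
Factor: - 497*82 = - 2^1*7^1*41^1*71^1 = - 40754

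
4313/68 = 4313/68 =63.43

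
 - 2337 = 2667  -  5004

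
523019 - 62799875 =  - 62276856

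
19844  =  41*484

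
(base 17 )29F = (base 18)258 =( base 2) 1011101010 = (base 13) 455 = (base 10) 746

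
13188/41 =13188/41 = 321.66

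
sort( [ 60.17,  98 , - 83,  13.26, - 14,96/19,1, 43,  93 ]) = [  -  83, - 14 , 1, 96/19, 13.26, 43, 60.17, 93, 98] 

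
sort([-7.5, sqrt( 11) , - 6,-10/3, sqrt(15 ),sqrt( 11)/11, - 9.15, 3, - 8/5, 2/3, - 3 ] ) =[ - 9.15, - 7.5 , - 6, - 10/3, - 3, - 8/5,sqrt( 11 ) /11,  2/3,3 , sqrt( 11) , sqrt(15 ) ]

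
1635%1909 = 1635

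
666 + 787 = 1453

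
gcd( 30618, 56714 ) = 14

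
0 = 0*8448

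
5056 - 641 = 4415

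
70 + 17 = 87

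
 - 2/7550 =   -  1/3775= - 0.00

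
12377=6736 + 5641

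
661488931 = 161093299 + 500395632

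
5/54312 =5/54312 = 0.00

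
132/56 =2 + 5/14 = 2.36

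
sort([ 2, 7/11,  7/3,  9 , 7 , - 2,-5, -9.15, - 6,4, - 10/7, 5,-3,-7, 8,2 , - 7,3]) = [ - 9.15, - 7 ,  -  7, -6,- 5 ,-3, - 2,  -  10/7,  7/11 , 2, 2, 7/3,  3, 4,5,7 , 8, 9]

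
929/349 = 929/349 = 2.66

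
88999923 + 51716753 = 140716676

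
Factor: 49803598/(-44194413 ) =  -2^1*3^( - 1)*13^1*19^1*113^( - 1)*181^1*557^1*130367^ ( - 1) 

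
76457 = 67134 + 9323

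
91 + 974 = 1065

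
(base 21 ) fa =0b101000101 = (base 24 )DD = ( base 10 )325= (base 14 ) 193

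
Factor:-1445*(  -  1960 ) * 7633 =2^3*5^2 * 7^2*17^3*449^1 = 21618182600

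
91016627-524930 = 90491697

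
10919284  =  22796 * 479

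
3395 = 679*5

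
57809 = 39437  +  18372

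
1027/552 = 1027/552 = 1.86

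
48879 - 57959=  - 9080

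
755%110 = 95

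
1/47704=1/47704 = 0.00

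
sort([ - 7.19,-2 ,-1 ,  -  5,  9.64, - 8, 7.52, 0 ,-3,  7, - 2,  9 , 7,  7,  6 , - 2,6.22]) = [-8 , -7.19, - 5,-3, - 2, - 2,-2,  -  1,0, 6, 6.22, 7,7, 7,  7.52,  9,  9.64]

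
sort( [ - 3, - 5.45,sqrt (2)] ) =[ - 5.45, - 3, sqrt( 2)]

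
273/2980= 273/2980 = 0.09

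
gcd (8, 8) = 8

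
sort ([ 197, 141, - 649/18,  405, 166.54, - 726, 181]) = [ - 726, - 649/18, 141,166.54, 181,  197, 405]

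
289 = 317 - 28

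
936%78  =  0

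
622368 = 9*69152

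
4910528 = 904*5432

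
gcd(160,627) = 1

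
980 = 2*490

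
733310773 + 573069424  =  1306380197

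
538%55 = 43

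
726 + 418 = 1144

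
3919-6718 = -2799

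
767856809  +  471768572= 1239625381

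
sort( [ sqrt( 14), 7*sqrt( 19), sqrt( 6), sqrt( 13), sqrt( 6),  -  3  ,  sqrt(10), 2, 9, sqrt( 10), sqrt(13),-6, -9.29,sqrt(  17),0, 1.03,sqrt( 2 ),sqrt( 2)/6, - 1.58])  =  [- 9.29,-6, - 3, - 1.58, 0, sqrt( 2)/6,  1.03, sqrt( 2),2, sqrt(6), sqrt( 6 ), sqrt (10 ), sqrt( 10), sqrt( 13 ),sqrt( 13), sqrt( 14), sqrt ( 17 ),9, 7*sqrt (19)]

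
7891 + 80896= 88787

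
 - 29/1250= - 1+1221/1250 =-0.02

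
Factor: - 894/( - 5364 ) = 1/6 = 2^( - 1 )*3^( -1)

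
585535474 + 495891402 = 1081426876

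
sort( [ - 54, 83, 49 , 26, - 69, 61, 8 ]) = [ - 69, - 54, 8, 26, 49,  61,  83]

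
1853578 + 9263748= 11117326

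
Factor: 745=5^1 * 149^1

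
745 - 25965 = - 25220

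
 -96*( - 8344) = 801024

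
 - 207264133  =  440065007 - 647329140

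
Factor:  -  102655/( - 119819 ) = 5^1*7^1 *419^1*17117^(-1) = 14665/17117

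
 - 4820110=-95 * 50738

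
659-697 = - 38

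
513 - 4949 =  - 4436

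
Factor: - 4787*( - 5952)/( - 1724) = - 7123056/431 =- 2^4*3^1*31^1*431^(  -  1)*4787^1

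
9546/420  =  1591/70 = 22.73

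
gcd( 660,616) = 44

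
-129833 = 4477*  (-29 )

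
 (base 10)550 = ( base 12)39A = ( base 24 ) MM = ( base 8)1046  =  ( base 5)4200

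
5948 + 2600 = 8548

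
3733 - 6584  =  -2851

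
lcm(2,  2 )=2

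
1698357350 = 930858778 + 767498572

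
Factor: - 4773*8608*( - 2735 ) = 2^5 *3^1*5^1* 37^1*43^1 * 269^1*547^1 = 112370166240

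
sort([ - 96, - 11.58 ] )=[ - 96,  -  11.58]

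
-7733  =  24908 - 32641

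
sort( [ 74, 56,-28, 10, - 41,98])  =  [ - 41, - 28, 10,56,74,98]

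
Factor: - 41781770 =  -2^1*5^1 * 4178177^1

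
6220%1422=532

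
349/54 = 6 + 25/54 =6.46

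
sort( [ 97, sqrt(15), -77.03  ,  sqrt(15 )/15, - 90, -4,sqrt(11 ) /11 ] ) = [-90,-77.03, - 4,sqrt ( 15 )/15 , sqrt( 11 )/11, sqrt(15 ), 97 ] 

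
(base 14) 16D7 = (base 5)112414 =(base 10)4109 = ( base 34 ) 3it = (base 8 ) 10015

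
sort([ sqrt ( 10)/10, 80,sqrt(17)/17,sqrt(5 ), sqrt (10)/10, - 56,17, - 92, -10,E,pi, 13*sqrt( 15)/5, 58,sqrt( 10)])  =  [-92, - 56, - 10, sqrt(17)/17,sqrt( 10)/10,  sqrt(10)/10, sqrt(5),  E, pi,sqrt(10 ),13 * sqrt( 15 )/5,  17,58,80] 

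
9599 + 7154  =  16753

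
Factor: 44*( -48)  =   - 2112 = - 2^6*3^1* 11^1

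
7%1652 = 7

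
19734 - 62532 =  - 42798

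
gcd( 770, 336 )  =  14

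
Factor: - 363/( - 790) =2^ ( - 1)*3^1*5^ ( - 1)*11^2*79^(-1)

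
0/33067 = 0 = 0.00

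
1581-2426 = - 845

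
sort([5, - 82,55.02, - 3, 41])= [-82,-3, 5, 41,55.02]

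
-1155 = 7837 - 8992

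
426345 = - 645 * (  -  661)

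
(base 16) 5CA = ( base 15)68C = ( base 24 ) 2di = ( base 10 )1482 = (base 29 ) 1m3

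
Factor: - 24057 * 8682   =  -208862874 = - 2^1 * 3^8*11^1 * 1447^1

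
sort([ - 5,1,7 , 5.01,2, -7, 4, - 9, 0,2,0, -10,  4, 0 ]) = [ - 10, - 9 , -7, - 5,0,0, 0, 1,2,2,4,4,5.01, 7]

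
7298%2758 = 1782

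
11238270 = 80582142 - 69343872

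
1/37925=1/37925 = 0.00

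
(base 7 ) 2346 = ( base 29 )10q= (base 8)1543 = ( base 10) 867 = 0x363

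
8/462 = 4/231 = 0.02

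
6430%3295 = 3135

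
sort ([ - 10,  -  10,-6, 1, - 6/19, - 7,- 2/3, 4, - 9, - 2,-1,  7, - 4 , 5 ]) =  [ - 10, - 10,  -  9,  -  7,- 6, - 4, - 2, - 1,-2/3, -6/19,1, 4, 5, 7]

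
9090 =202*45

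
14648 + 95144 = 109792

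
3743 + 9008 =12751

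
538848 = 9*59872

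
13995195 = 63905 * 219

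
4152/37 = 4152/37 = 112.22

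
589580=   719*820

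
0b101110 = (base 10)46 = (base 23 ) 20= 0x2E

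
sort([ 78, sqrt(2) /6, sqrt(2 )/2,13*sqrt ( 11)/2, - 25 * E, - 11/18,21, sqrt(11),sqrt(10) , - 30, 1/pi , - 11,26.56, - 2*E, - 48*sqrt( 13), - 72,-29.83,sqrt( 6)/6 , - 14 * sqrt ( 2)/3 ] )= [ - 48*sqrt (13), - 72, - 25*E, - 30,- 29.83,-11 , - 14*sqrt( 2)/3 , - 2 * E, - 11/18, sqrt( 2)/6, 1/pi,sqrt( 6) /6 , sqrt(2 )/2, sqrt(10) , sqrt( 11), 21, 13*sqrt (11) /2,26.56,78] 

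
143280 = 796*180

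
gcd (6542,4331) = 1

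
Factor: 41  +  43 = 2^2*3^1*7^1 = 84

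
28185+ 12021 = 40206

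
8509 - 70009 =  - 61500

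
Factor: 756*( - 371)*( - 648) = 181748448 = 2^5*3^7 * 7^2*53^1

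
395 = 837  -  442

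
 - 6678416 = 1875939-8554355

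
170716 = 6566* 26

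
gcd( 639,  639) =639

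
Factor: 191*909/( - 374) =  - 2^( - 1)*3^2 * 11^(  -  1)*17^(-1) *101^1*191^1 = - 173619/374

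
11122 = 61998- 50876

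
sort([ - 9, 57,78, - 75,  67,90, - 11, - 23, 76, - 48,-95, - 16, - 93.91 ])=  [ - 95, - 93.91  , - 75, - 48,-23,-16, - 11 , - 9, 57,67,  76, 78,90]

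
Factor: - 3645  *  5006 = -18246870 = -2^1 * 3^6*5^1*2503^1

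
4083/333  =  1361/111= 12.26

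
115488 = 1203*96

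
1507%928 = 579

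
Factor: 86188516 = 2^2  *21547129^1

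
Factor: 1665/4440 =3/8 = 2^( - 3)*3^1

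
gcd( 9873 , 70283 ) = 1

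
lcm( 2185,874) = 4370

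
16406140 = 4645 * 3532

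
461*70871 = 32671531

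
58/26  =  2 +3/13 = 2.23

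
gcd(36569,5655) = 377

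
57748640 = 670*86192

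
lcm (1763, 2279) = 93439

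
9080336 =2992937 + 6087399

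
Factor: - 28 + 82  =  2^1 * 3^3 = 54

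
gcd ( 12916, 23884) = 4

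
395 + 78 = 473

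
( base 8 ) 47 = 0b100111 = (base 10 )39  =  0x27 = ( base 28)1B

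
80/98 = 40/49  =  0.82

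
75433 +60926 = 136359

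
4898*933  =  4569834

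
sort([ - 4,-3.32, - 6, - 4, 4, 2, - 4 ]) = [ - 6 ,-4,- 4, - 4, - 3.32, 2,4 ] 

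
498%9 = 3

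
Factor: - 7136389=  - 13^1*548953^1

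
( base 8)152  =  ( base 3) 10221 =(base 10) 106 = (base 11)97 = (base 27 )3P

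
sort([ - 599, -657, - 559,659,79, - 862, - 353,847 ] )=[ - 862, - 657 ,-599,- 559, - 353, 79,659, 847 ]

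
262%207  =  55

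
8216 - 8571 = -355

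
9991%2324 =695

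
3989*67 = 267263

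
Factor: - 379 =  - 379^1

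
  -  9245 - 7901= - 17146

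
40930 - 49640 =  - 8710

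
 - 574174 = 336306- 910480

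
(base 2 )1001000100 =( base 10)580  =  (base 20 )190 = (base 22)148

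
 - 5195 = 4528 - 9723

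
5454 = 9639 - 4185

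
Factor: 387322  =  2^1*13^1*14897^1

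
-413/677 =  - 1+264/677 =- 0.61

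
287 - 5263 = -4976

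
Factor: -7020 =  - 2^2*3^3 *5^1*13^1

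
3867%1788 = 291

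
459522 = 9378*49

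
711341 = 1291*551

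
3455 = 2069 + 1386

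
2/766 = 1/383 = 0.00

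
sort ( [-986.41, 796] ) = [ - 986.41, 796]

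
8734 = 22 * 397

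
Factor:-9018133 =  - 67^1*281^1 * 479^1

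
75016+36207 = 111223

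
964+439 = 1403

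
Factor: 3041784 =2^3*3^2*83^1*509^1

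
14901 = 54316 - 39415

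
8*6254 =50032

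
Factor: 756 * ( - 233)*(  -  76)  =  2^4 * 3^3 * 7^1* 19^1*233^1  =  13387248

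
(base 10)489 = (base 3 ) 200010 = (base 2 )111101001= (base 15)229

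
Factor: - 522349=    - 229^1*2281^1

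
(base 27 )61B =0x113c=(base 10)4412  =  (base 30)4r2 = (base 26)6DI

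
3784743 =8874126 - 5089383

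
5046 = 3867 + 1179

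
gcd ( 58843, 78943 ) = 1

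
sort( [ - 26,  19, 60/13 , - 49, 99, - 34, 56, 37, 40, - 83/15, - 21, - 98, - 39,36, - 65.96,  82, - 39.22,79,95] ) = [ - 98, - 65.96, - 49 , - 39.22 ,-39, - 34,- 26, - 21, - 83/15, 60/13, 19,36,  37, 40, 56, 79,  82, 95, 99]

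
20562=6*3427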